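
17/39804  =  17/39804=0.00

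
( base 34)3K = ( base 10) 122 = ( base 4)1322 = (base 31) 3T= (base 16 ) 7a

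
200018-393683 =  - 193665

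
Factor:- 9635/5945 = - 47/29=- 29^( - 1)*47^1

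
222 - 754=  - 532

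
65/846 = 65/846 = 0.08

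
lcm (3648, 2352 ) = 178752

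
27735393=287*96639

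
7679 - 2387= 5292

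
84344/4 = 21086 = 21086.00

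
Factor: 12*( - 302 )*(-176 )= 637824 = 2^7*3^1 * 11^1 * 151^1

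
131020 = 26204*5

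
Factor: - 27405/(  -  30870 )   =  87/98 = 2^( - 1 )* 3^1*7^(  -  2) * 29^1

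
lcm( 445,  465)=41385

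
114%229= 114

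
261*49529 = 12927069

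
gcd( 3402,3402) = 3402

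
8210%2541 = 587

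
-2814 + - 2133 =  - 4947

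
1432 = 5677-4245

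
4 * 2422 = 9688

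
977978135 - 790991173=186986962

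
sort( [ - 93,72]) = [ - 93, 72]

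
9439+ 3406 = 12845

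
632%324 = 308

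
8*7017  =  56136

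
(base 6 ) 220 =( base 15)59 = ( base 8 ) 124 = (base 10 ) 84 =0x54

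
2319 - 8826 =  - 6507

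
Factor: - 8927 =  - 79^1* 113^1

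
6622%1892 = 946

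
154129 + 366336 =520465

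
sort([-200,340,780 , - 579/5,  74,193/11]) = [  -  200, - 579/5,193/11,74,340,780]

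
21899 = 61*359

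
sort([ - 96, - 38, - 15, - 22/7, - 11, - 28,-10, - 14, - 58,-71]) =[ - 96, - 71  , - 58, - 38, - 28, - 15, - 14, - 11,  -  10, - 22/7]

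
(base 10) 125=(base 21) 5k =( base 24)55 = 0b1111101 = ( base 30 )45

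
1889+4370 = 6259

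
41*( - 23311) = -955751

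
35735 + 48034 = 83769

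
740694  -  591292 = 149402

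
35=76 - 41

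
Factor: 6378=2^1*3^1*1063^1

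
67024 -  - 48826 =115850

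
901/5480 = 901/5480 = 0.16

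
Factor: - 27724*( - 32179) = 892130596  =  2^2*7^1*29^1*239^1 * 4597^1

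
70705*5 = 353525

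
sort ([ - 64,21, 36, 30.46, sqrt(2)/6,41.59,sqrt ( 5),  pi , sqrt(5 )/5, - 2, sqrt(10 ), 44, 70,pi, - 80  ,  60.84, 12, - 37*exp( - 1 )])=[ - 80, - 64,- 37*exp(-1),  -  2, sqrt(2)/6,  sqrt( 5 )/5, sqrt ( 5), pi, pi,sqrt( 10), 12,21,30.46  ,  36, 41.59, 44,60.84, 70 ]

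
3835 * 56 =214760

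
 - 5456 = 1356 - 6812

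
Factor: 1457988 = 2^2*3^1*7^1*17^1*1021^1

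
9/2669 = 9/2669=0.00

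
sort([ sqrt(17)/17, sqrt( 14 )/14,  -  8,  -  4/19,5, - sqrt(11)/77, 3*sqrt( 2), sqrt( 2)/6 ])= [ - 8, - 4/19, - sqrt( 11)/77,  sqrt(2 ) /6, sqrt(17 )/17 , sqrt( 14)/14 , 3 *sqrt( 2),  5]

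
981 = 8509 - 7528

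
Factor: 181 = 181^1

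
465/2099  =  465/2099=0.22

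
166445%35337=25097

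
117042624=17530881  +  99511743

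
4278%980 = 358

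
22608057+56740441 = 79348498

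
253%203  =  50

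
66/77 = 6/7  =  0.86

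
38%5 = 3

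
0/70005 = 0 = 0.00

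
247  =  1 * 247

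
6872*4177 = 28704344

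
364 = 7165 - 6801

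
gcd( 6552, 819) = 819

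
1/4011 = 1/4011 = 0.00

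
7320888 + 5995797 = 13316685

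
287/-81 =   -  4 + 37/81 = - 3.54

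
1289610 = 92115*14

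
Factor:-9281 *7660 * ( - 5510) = 2^3*5^2 *19^1  *29^1*383^1*9281^1 = 391719454600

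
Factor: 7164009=3^2*796001^1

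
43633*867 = 37829811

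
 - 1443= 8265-9708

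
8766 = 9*974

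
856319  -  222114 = 634205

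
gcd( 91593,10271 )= 1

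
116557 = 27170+89387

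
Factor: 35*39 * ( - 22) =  - 2^1*3^1*5^1*7^1*11^1 * 13^1 = - 30030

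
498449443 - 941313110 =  - 442863667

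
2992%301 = 283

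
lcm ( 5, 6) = 30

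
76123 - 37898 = 38225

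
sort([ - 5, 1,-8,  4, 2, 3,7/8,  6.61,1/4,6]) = [ - 8, - 5,1/4 , 7/8,  1 , 2, 3,4, 6,  6.61 ]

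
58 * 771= 44718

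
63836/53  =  1204  +  24/53 = 1204.45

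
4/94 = 2/47 = 0.04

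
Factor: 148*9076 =1343248 = 2^4 * 37^1*2269^1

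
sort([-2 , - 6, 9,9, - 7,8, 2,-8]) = [ - 8, - 7, - 6, - 2  ,  2, 8,9,9]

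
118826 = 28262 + 90564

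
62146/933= 62146/933 =66.61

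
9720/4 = 2430  =  2430.00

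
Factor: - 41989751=- 41989751^1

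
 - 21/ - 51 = 7/17 = 0.41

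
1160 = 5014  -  3854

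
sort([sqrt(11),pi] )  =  [ pi,sqrt(11 )] 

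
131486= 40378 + 91108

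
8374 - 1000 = 7374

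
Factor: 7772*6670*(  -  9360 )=  -  2^7*3^2*5^2*13^1* 23^1*29^2*67^1  =  - 485215286400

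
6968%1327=333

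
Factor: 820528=2^4*51283^1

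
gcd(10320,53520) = 240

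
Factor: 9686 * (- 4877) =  - 47238622 = - 2^1*29^1*167^1*4877^1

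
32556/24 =1356 + 1/2= 1356.50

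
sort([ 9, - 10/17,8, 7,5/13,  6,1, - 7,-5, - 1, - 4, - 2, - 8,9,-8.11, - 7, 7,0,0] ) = [  -  8.11, -8, - 7,  -  7,-5,  -  4,-2,-1, - 10/17,0,0,5/13, 1, 6,7,7,8, 9,  9 ]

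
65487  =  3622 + 61865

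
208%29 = 5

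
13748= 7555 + 6193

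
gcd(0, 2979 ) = 2979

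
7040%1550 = 840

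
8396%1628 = 256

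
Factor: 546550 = 2^1 * 5^2*17^1 * 643^1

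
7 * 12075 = 84525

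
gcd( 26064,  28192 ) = 16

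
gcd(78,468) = 78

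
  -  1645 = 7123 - 8768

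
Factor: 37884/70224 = 41/76 = 2^( - 2 ) * 19^(- 1)*41^1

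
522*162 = 84564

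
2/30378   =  1/15189= 0.00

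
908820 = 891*1020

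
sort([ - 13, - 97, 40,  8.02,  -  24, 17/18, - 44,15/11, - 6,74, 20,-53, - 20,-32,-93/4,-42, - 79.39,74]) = [ - 97,-79.39,-53,-44, -42, - 32,-24  , - 93/4, - 20,  -  13, - 6,17/18, 15/11, 8.02, 20,  40, 74,74]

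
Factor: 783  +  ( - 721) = 62 =2^1*31^1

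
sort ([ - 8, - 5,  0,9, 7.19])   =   [-8,-5,0, 7.19, 9 ] 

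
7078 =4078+3000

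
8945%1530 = 1295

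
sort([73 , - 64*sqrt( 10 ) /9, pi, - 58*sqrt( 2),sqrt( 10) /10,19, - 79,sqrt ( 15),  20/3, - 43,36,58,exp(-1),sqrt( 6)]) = [-58*sqrt( 2), - 79, - 43, - 64*sqrt( 10)/9,sqrt( 10) /10, exp( - 1),sqrt(6 ), pi,sqrt ( 15 ),20/3 , 19,36,58,73]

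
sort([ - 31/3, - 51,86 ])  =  [  -  51, - 31/3, 86]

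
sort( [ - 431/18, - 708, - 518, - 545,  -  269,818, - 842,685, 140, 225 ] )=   [ - 842, - 708, - 545, - 518, - 269, - 431/18 , 140,225,685,818 ] 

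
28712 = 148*194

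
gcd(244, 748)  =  4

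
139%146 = 139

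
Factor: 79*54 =2^1*3^3*79^1 = 4266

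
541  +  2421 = 2962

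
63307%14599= 4911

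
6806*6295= 42843770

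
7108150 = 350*20309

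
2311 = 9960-7649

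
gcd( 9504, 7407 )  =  9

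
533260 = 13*41020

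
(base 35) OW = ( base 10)872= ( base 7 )2354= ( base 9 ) 1168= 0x368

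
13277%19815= 13277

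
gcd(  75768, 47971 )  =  77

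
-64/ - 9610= 32/4805=0.01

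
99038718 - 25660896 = 73377822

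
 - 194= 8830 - 9024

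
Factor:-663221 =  - 13^1*17^1 * 3001^1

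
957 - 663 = 294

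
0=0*65742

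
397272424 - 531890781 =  - 134618357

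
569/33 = 17+8/33 = 17.24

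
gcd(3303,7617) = 3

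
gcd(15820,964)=4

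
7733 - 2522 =5211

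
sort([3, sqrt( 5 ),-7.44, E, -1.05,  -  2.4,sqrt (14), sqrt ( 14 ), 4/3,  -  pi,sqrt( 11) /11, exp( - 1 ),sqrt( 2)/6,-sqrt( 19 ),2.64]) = [ - 7.44, - sqrt(19), - pi, - 2.4, - 1.05, sqrt( 2 ) /6, sqrt(11) /11, exp ( - 1),4/3, sqrt(5 ), 2.64,  E, 3, sqrt( 14 ),  sqrt(14)]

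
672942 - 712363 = -39421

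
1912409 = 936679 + 975730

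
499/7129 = 499/7129 = 0.07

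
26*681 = 17706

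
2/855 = 2/855 = 0.00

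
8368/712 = 11  +  67/89 =11.75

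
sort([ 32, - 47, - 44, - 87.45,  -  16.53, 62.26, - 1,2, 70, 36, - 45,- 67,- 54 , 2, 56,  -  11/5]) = [ - 87.45, - 67, - 54, - 47, - 45,  -  44,-16.53,-11/5, - 1,2,2, 32,36,56,  62.26,70 ] 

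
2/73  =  2/73 =0.03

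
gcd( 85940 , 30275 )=5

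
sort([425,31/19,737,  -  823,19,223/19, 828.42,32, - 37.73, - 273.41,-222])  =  [ - 823,  -  273.41, - 222, - 37.73, 31/19, 223/19,19, 32, 425,737, 828.42]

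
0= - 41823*0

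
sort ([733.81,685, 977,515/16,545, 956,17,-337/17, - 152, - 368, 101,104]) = [ - 368, - 152, - 337/17,17,515/16,101,104, 545,  685, 733.81, 956,977 ] 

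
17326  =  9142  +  8184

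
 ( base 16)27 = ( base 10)39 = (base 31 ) 18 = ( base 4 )213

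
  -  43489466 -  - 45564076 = 2074610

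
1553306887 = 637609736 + 915697151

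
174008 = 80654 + 93354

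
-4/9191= - 4/9191 = -0.00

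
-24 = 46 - 70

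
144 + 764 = 908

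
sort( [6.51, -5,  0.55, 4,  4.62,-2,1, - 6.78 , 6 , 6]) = [ -6.78,-5,-2, 0.55,1,4,  4.62, 6,6, 6.51] 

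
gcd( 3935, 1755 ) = 5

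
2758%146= 130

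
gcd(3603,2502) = 3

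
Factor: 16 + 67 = 83^1 = 83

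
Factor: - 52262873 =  - 13^1*4020221^1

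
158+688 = 846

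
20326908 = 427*47604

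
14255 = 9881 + 4374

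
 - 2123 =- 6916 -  - 4793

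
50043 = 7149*7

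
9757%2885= 1102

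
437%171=95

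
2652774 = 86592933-83940159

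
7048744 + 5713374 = 12762118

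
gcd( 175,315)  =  35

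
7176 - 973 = 6203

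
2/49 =2/49  =  0.04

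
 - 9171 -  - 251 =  - 8920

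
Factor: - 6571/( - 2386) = 2^(  -  1) * 1193^ (- 1)*6571^1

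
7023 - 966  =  6057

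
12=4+8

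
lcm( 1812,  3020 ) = 9060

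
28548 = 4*7137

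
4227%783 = 312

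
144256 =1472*98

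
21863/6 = 21863/6 = 3643.83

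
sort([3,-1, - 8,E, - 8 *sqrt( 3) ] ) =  [ - 8*sqrt ( 3), - 8, - 1, E, 3 ]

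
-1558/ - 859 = 1 + 699/859= 1.81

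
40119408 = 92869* 432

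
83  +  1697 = 1780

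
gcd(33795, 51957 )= 9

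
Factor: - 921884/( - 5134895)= 2^2*5^( - 1)*230471^1 * 1026979^ ( - 1 ) 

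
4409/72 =4409/72 = 61.24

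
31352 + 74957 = 106309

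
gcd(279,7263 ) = 9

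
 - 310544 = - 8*38818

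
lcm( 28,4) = 28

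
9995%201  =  146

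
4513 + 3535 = 8048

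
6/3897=2/1299  =  0.00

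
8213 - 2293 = 5920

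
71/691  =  71/691 =0.10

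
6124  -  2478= 3646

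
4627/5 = 4627/5 = 925.40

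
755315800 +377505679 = 1132821479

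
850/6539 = 850/6539 = 0.13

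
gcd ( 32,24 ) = 8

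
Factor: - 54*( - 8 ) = 432= 2^4*3^3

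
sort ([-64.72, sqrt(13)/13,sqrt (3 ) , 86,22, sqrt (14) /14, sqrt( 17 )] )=[ - 64.72, sqrt (14) /14, sqrt (13) /13, sqrt ( 3),  sqrt(17 ),22, 86]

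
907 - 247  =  660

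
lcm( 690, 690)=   690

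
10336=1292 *8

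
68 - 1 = 67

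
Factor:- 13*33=-429 = -  3^1*11^1*13^1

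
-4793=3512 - 8305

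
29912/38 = 787 + 3/19 = 787.16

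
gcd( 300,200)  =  100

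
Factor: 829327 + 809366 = 1638693 = 3^2*7^1*19^1 *37^2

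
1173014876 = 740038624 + 432976252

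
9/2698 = 9/2698 = 0.00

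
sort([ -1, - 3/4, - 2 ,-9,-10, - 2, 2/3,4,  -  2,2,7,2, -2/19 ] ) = [  -  10, - 9,  -  2, - 2, - 2, - 1,  -  3/4, - 2/19,2/3,2,2,4, 7 ] 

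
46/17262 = 23/8631  =  0.00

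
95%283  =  95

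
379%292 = 87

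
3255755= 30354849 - 27099094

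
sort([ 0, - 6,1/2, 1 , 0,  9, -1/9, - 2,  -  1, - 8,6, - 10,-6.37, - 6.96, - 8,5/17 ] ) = [ - 10, - 8, - 8, - 6.96, - 6.37,-6, - 2, - 1, - 1/9 , 0, 0, 5/17,1/2,  1,6,9] 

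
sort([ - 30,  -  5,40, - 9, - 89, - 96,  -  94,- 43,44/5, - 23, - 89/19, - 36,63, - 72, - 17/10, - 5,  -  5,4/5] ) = [ - 96, - 94, - 89, - 72, - 43, - 36, - 30, - 23 , - 9, - 5, - 5, - 5, - 89/19, - 17/10, 4/5, 44/5,40,  63 ]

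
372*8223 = 3058956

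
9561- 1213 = 8348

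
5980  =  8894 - 2914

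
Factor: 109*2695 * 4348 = 2^2*5^1 *7^2 * 11^1*109^1 *1087^1 = 1277246740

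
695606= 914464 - 218858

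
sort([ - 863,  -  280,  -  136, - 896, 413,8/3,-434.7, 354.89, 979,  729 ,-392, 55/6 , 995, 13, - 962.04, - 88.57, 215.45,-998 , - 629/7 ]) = [ - 998 ,  -  962.04, - 896,  -  863, - 434.7, - 392,  -  280,-136, - 629/7, - 88.57 , 8/3,55/6 , 13, 215.45, 354.89,413,729,  979,995 ]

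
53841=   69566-15725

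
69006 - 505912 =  - 436906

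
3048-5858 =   -  2810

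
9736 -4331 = 5405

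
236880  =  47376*5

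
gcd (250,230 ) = 10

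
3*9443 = 28329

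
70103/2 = 35051 + 1/2= 35051.50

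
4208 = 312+3896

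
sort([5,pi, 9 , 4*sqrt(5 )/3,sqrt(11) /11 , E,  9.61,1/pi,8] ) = [ sqrt( 11)/11, 1/pi,E,4*sqrt(5) /3, pi, 5,8 , 9, 9.61] 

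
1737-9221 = - 7484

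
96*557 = 53472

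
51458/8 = 6432+1/4= 6432.25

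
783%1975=783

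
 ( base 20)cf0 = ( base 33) 4mi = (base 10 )5100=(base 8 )11754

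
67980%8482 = 124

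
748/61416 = 187/15354 = 0.01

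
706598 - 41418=665180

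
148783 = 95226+53557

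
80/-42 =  - 2+2/21 =- 1.90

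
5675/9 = 630 + 5/9 = 630.56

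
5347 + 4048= 9395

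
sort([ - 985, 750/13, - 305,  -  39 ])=[ - 985, - 305, -39,  750/13]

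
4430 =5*886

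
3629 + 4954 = 8583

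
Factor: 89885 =5^1*17977^1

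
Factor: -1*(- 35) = 5^1*7^1 = 35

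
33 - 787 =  - 754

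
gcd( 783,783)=783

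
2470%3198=2470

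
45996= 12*3833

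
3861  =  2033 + 1828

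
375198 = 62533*6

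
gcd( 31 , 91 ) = 1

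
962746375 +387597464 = 1350343839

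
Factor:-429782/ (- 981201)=2^1*3^(- 1)*13^( - 1)*139^( - 1)*181^(- 1)*214891^1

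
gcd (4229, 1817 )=1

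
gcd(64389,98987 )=1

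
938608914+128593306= 1067202220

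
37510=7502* 5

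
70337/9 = 7815+2/9 =7815.22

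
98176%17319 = 11581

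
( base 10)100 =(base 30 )3A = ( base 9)121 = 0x64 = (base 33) 31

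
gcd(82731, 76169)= 1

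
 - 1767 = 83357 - 85124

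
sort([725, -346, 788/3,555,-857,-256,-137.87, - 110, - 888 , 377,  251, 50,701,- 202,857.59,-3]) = [-888,- 857 , - 346  , - 256, - 202,  -  137.87,-110,-3,50,251, 788/3  ,  377,555,701,725, 857.59]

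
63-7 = 56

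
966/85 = 11 + 31/85  =  11.36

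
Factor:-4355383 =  - 17^1*256199^1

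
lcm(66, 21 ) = 462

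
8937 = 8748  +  189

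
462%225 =12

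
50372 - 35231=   15141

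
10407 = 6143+4264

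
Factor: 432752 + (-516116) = -2^2*3^1*6947^1 = - 83364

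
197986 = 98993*2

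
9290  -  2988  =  6302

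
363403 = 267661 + 95742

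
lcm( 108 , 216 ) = 216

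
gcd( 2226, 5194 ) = 742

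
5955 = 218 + 5737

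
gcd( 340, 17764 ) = 4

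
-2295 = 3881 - 6176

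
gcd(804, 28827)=3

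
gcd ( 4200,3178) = 14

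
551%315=236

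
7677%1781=553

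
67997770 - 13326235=54671535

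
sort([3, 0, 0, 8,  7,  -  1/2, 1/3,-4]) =[ -4, - 1/2, 0, 0,1/3, 3, 7 , 8 ]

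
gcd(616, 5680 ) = 8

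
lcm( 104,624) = 624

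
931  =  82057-81126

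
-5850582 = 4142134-9992716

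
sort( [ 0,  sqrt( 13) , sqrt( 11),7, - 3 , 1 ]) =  [-3,0, 1, sqrt (11), sqrt( 13 ),7] 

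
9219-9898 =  -679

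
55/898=55/898 = 0.06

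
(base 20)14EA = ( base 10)9890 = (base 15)2de5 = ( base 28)ch6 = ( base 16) 26A2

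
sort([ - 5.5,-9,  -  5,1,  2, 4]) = [ - 9, - 5.5,  -  5, 1, 2,  4]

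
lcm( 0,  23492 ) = 0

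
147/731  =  147/731 = 0.20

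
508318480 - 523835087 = -15516607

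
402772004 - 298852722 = 103919282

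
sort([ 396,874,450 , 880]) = [396,450,874, 880] 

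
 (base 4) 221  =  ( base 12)35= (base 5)131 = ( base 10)41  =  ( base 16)29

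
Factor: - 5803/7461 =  - 7/9 = -  3^( - 2)*7^1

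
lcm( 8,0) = 0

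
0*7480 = 0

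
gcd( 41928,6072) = 24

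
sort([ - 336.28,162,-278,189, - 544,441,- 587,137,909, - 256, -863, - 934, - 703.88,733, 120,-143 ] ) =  [  -  934, -863,-703.88, - 587, - 544,- 336.28, - 278, -256, -143, 120, 137,162,189,441,733,909]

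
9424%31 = 0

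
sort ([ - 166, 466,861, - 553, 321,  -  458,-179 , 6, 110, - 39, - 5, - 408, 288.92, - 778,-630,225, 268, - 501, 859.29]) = [-778,-630,-553,-501, - 458, -408,- 179, -166,-39,  -  5, 6,110, 225, 268, 288.92,  321,466, 859.29, 861]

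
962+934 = 1896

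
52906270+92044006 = 144950276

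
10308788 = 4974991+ 5333797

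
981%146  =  105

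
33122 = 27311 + 5811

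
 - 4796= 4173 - 8969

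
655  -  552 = 103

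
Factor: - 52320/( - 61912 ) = 2^2*3^1*5^1*71^ ( - 1) = 60/71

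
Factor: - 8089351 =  - 8089351^1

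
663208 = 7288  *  91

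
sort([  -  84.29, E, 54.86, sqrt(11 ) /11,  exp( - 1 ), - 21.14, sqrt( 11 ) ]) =[ - 84.29 , - 21.14, sqrt ( 11)/11, exp( - 1), E,  sqrt ( 11 ), 54.86]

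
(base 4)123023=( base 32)1mb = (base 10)1739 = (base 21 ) 3JH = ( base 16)6CB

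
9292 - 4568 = 4724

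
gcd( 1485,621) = 27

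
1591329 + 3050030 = 4641359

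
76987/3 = 76987/3 = 25662.33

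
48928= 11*4448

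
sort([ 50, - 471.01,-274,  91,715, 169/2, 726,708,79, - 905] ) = [-905, -471.01,-274, 50,79, 169/2,91,708, 715, 726]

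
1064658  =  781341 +283317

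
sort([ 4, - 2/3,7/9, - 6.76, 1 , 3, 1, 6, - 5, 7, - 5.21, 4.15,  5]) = [ - 6.76, - 5.21, - 5,  -  2/3,7/9, 1 , 1, 3, 4, 4.15,5,6, 7]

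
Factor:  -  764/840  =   -2^( - 1)*3^(  -  1)*5^( - 1 )*7^ ( - 1) * 191^1 = - 191/210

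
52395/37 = 1416+3/37 = 1416.08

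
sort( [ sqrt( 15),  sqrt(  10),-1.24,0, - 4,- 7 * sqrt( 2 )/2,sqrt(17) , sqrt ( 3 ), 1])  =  [ - 7*sqrt( 2)/2,-4, - 1.24,0,1,sqrt( 3), sqrt( 10),sqrt(15),sqrt( 17) ] 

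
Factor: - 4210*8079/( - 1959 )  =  11337530/653= 2^1* 5^1*421^1*653^( - 1)*2693^1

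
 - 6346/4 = -3173/2=- 1586.50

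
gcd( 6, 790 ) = 2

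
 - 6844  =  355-7199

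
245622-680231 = - 434609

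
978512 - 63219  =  915293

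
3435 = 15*229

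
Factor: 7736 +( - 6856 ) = 880 = 2^4*5^1* 11^1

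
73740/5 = 14748 = 14748.00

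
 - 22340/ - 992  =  5585/248=   22.52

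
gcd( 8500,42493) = 1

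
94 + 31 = 125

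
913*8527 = 7785151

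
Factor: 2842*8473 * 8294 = 2^2*7^2*  11^1*13^1*29^2*37^1  *  229^1 =199721726204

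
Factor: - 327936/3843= - 256/3 = - 2^8 * 3^( - 1)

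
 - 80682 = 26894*( -3 )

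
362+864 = 1226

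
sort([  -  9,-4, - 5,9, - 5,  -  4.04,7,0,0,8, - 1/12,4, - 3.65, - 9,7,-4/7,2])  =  [ - 9, - 9, - 5,-5,-4.04, - 4, - 3.65,- 4/7,-1/12,  0 , 0, 2,4,  7,7 , 8,9]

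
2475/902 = 225/82=2.74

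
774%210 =144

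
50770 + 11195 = 61965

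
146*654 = 95484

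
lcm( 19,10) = 190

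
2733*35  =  95655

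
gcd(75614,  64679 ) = 1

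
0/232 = 0= 0.00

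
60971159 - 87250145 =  - 26278986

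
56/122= 28/61=0.46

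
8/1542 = 4/771 =0.01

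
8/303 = 8/303 = 0.03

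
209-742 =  - 533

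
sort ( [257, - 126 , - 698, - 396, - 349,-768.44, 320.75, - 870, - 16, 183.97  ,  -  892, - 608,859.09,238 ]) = [ - 892  , - 870, - 768.44,-698, - 608, - 396, - 349 ,-126, -16, 183.97, 238 , 257,320.75, 859.09 ]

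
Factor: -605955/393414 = -2^(-1 ) * 5^1*17^( - 1 ) * 19^( - 1 ) * 199^1 = - 995/646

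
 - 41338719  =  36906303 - 78245022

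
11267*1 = 11267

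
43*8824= 379432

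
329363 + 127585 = 456948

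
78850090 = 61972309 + 16877781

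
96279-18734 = 77545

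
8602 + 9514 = 18116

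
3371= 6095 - 2724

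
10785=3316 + 7469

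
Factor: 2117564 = 2^2*23^1*23017^1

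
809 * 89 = 72001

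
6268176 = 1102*5688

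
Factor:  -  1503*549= - 825147 = - 3^4*61^1 *167^1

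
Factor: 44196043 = 4127^1*10709^1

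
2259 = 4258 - 1999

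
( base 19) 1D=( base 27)15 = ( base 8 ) 40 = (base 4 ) 200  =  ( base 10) 32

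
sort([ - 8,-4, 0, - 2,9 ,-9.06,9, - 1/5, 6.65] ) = [ - 9.06, - 8, - 4,-2,  -  1/5, 0 , 6.65 , 9, 9 ] 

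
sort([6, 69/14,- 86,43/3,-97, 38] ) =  [ - 97, - 86, 69/14, 6,  43/3, 38]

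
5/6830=1/1366 = 0.00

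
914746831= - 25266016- - 940012847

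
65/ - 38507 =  - 1 + 38442/38507 = - 0.00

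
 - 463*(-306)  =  141678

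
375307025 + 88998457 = 464305482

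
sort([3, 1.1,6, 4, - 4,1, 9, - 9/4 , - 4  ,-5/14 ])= [  -  4,  -  4, - 9/4 , - 5/14, 1, 1.1,3,4, 6, 9] 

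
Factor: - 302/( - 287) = 2^1 * 7^( - 1) *41^( - 1)*151^1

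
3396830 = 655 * 5186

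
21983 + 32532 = 54515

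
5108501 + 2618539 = 7727040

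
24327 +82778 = 107105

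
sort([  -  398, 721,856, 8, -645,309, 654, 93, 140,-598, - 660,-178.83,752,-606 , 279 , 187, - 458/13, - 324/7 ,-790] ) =[ - 790, -660, - 645,-606,-598,-398,  -  178.83, - 324/7, - 458/13, 8, 93 , 140,187, 279, 309,654 , 721, 752,856]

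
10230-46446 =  - 36216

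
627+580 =1207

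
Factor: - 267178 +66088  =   - 2^1*3^1*5^1*6703^1= - 201090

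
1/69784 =1/69784 = 0.00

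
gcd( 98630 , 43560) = 10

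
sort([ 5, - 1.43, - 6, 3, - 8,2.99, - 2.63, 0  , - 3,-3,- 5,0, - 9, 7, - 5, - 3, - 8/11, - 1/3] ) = [ - 9, - 8, - 6, - 5, - 5, - 3, - 3,-3, - 2.63, -1.43 , - 8/11, - 1/3,0, 0, 2.99,3, 5,7]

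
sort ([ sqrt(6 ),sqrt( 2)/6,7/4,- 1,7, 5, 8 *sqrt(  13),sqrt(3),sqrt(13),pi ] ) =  [-1,sqrt(2)/6,sqrt (3),7/4, sqrt(6),pi,sqrt( 13 ),  5, 7, 8*sqrt ( 13 )] 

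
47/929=47/929 = 0.05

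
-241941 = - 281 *861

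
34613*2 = 69226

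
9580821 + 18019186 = 27600007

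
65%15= 5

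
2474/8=309 + 1/4 = 309.25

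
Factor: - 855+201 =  - 2^1 * 3^1*109^1 = - 654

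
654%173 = 135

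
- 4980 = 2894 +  - 7874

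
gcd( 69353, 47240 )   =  1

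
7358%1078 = 890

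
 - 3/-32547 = 1/10849 = 0.00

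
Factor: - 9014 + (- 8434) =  - 17448 = -2^3*3^1*727^1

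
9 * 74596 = 671364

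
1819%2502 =1819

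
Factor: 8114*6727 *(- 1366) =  - 74560211348 = -2^2*7^1*31^2*683^1*4057^1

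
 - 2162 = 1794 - 3956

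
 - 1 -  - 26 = 25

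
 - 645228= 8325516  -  8970744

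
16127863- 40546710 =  - 24418847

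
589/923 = 589/923 = 0.64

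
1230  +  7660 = 8890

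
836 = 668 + 168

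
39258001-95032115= -55774114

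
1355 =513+842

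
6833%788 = 529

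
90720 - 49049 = 41671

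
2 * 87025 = 174050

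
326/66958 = 163/33479 = 0.00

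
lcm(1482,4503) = 117078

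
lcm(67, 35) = 2345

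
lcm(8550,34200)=34200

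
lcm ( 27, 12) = 108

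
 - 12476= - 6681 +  - 5795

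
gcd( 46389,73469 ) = 1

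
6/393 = 2/131=0.02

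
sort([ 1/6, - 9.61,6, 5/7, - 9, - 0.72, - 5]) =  [ - 9.61, - 9, - 5, - 0.72 , 1/6,5/7, 6]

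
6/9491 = 6/9491 = 0.00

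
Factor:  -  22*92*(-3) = 2^3*3^1 * 11^1*23^1=6072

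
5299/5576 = 5299/5576  =  0.95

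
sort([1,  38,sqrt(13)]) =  [1, sqrt ( 13) , 38 ] 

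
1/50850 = 1/50850 = 0.00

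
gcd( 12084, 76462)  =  2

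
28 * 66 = 1848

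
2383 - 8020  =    -  5637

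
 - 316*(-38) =12008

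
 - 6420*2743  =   - 17610060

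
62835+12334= 75169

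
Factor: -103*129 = -13287 = - 3^1 * 43^1*103^1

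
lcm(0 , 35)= 0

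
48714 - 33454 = 15260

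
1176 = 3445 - 2269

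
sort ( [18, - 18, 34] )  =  [ - 18,18,  34]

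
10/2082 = 5/1041= 0.00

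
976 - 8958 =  - 7982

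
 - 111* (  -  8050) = 893550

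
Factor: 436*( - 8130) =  - 2^3*3^1 * 5^1*109^1*271^1 = - 3544680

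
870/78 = 145/13=11.15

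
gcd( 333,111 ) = 111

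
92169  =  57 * 1617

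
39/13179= 13/4393 = 0.00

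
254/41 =6 + 8/41 = 6.20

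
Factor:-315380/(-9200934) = 2^1*3^(  -  2)*5^1 * 13^1 * 1213^1* 511163^(-1) = 157690/4600467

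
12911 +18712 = 31623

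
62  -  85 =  - 23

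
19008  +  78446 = 97454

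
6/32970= 1/5495 = 0.00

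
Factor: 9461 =9461^1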